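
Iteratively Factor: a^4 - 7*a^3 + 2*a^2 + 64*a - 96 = (a - 4)*(a^3 - 3*a^2 - 10*a + 24) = (a - 4)^2*(a^2 + a - 6) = (a - 4)^2*(a - 2)*(a + 3)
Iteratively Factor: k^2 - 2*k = (k - 2)*(k)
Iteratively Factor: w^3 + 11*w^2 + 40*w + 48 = (w + 4)*(w^2 + 7*w + 12) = (w + 3)*(w + 4)*(w + 4)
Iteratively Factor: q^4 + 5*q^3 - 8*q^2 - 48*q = (q + 4)*(q^3 + q^2 - 12*q) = (q - 3)*(q + 4)*(q^2 + 4*q) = (q - 3)*(q + 4)^2*(q)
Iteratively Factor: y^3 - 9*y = (y + 3)*(y^2 - 3*y) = y*(y + 3)*(y - 3)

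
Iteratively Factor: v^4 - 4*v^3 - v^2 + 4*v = (v + 1)*(v^3 - 5*v^2 + 4*v) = v*(v + 1)*(v^2 - 5*v + 4) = v*(v - 1)*(v + 1)*(v - 4)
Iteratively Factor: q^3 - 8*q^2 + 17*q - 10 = (q - 1)*(q^2 - 7*q + 10) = (q - 2)*(q - 1)*(q - 5)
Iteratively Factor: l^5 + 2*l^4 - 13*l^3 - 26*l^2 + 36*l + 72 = (l + 2)*(l^4 - 13*l^2 + 36) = (l + 2)^2*(l^3 - 2*l^2 - 9*l + 18) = (l + 2)^2*(l + 3)*(l^2 - 5*l + 6) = (l - 3)*(l + 2)^2*(l + 3)*(l - 2)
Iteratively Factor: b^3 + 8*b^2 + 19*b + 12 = (b + 4)*(b^2 + 4*b + 3) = (b + 1)*(b + 4)*(b + 3)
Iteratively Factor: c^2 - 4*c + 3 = (c - 1)*(c - 3)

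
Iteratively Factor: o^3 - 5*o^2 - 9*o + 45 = (o - 5)*(o^2 - 9) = (o - 5)*(o - 3)*(o + 3)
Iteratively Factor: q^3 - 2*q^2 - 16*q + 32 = (q - 4)*(q^2 + 2*q - 8) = (q - 4)*(q + 4)*(q - 2)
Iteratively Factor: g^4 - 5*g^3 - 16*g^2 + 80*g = (g + 4)*(g^3 - 9*g^2 + 20*g) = g*(g + 4)*(g^2 - 9*g + 20) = g*(g - 4)*(g + 4)*(g - 5)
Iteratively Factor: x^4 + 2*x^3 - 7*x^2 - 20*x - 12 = (x + 1)*(x^3 + x^2 - 8*x - 12) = (x + 1)*(x + 2)*(x^2 - x - 6) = (x + 1)*(x + 2)^2*(x - 3)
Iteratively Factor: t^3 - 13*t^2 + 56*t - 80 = (t - 4)*(t^2 - 9*t + 20) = (t - 5)*(t - 4)*(t - 4)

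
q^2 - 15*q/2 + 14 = (q - 4)*(q - 7/2)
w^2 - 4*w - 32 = (w - 8)*(w + 4)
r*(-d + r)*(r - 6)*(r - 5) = -d*r^3 + 11*d*r^2 - 30*d*r + r^4 - 11*r^3 + 30*r^2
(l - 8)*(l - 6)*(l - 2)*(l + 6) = l^4 - 10*l^3 - 20*l^2 + 360*l - 576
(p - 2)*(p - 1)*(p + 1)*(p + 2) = p^4 - 5*p^2 + 4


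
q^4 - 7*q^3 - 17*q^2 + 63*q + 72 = (q - 8)*(q - 3)*(q + 1)*(q + 3)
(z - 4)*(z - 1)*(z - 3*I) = z^3 - 5*z^2 - 3*I*z^2 + 4*z + 15*I*z - 12*I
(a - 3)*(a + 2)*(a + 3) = a^3 + 2*a^2 - 9*a - 18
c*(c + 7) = c^2 + 7*c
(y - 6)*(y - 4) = y^2 - 10*y + 24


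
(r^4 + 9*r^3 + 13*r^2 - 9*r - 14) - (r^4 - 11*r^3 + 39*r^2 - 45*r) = 20*r^3 - 26*r^2 + 36*r - 14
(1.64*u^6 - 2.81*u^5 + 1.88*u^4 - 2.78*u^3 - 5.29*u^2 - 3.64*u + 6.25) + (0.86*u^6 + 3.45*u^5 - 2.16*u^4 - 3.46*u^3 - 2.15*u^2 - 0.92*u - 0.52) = 2.5*u^6 + 0.64*u^5 - 0.28*u^4 - 6.24*u^3 - 7.44*u^2 - 4.56*u + 5.73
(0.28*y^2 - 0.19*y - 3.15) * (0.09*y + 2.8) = 0.0252*y^3 + 0.7669*y^2 - 0.8155*y - 8.82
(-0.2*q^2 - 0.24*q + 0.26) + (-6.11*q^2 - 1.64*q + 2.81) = -6.31*q^2 - 1.88*q + 3.07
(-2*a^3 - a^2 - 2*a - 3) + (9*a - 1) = -2*a^3 - a^2 + 7*a - 4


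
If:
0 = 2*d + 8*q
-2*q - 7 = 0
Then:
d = 14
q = -7/2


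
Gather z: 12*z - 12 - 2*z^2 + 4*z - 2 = -2*z^2 + 16*z - 14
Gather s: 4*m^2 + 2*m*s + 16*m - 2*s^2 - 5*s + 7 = 4*m^2 + 16*m - 2*s^2 + s*(2*m - 5) + 7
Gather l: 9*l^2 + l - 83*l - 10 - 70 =9*l^2 - 82*l - 80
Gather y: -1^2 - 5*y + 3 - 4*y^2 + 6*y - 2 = -4*y^2 + y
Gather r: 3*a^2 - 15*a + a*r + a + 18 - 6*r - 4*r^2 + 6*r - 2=3*a^2 + a*r - 14*a - 4*r^2 + 16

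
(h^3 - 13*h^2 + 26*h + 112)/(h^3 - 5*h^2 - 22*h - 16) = (h - 7)/(h + 1)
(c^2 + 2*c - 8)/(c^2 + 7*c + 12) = (c - 2)/(c + 3)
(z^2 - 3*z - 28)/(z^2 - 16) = (z - 7)/(z - 4)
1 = 1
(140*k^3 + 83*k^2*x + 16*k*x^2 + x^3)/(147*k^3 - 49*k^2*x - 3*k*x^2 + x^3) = (20*k^2 + 9*k*x + x^2)/(21*k^2 - 10*k*x + x^2)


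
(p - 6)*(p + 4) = p^2 - 2*p - 24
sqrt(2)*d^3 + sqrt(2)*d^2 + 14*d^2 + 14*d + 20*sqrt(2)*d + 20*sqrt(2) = (d + 2*sqrt(2))*(d + 5*sqrt(2))*(sqrt(2)*d + sqrt(2))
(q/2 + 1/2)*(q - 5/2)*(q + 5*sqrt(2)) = q^3/2 - 3*q^2/4 + 5*sqrt(2)*q^2/2 - 15*sqrt(2)*q/4 - 5*q/4 - 25*sqrt(2)/4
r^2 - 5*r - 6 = (r - 6)*(r + 1)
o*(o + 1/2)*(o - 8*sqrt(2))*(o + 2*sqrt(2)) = o^4 - 6*sqrt(2)*o^3 + o^3/2 - 32*o^2 - 3*sqrt(2)*o^2 - 16*o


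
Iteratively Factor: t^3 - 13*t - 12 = (t - 4)*(t^2 + 4*t + 3) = (t - 4)*(t + 3)*(t + 1)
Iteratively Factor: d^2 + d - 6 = (d + 3)*(d - 2)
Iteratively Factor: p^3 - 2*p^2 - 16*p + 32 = (p - 4)*(p^2 + 2*p - 8) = (p - 4)*(p + 4)*(p - 2)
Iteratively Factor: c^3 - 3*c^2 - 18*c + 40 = (c + 4)*(c^2 - 7*c + 10) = (c - 5)*(c + 4)*(c - 2)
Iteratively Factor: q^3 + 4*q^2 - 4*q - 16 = (q + 4)*(q^2 - 4) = (q - 2)*(q + 4)*(q + 2)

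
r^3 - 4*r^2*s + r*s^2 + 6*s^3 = (r - 3*s)*(r - 2*s)*(r + s)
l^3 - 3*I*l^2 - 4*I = (l - 2*I)^2*(l + I)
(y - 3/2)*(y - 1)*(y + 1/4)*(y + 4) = y^4 + 7*y^3/4 - 65*y^2/8 + 31*y/8 + 3/2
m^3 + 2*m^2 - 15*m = m*(m - 3)*(m + 5)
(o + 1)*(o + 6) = o^2 + 7*o + 6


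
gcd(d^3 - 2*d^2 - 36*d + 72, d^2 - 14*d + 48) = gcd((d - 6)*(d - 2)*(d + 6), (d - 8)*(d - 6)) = d - 6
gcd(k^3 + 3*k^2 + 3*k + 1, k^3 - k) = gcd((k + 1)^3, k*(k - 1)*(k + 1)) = k + 1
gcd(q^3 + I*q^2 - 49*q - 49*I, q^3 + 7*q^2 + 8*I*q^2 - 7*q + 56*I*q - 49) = q^2 + q*(7 + I) + 7*I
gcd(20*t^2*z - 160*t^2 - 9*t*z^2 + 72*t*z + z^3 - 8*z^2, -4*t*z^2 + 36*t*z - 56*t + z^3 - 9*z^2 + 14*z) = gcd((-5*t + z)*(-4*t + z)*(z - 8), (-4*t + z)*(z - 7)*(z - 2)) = -4*t + z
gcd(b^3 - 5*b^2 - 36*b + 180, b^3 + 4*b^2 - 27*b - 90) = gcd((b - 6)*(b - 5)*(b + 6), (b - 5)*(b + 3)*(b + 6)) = b^2 + b - 30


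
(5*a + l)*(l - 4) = 5*a*l - 20*a + l^2 - 4*l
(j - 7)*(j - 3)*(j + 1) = j^3 - 9*j^2 + 11*j + 21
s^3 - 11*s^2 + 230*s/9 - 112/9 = (s - 8)*(s - 7/3)*(s - 2/3)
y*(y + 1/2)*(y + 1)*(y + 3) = y^4 + 9*y^3/2 + 5*y^2 + 3*y/2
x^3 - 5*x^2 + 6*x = x*(x - 3)*(x - 2)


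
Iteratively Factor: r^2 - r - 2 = (r - 2)*(r + 1)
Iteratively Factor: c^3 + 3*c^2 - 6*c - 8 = (c - 2)*(c^2 + 5*c + 4) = (c - 2)*(c + 4)*(c + 1)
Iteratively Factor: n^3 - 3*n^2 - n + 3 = (n + 1)*(n^2 - 4*n + 3) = (n - 1)*(n + 1)*(n - 3)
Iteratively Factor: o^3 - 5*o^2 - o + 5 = (o - 1)*(o^2 - 4*o - 5) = (o - 5)*(o - 1)*(o + 1)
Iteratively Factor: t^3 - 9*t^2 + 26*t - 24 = (t - 2)*(t^2 - 7*t + 12) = (t - 4)*(t - 2)*(t - 3)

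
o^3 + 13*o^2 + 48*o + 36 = (o + 1)*(o + 6)^2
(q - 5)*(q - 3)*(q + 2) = q^3 - 6*q^2 - q + 30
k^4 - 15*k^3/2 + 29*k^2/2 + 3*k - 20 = (k - 4)*(k - 5/2)*(k - 2)*(k + 1)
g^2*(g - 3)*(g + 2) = g^4 - g^3 - 6*g^2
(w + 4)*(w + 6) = w^2 + 10*w + 24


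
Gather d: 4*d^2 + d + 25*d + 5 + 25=4*d^2 + 26*d + 30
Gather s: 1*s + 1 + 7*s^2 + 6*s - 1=7*s^2 + 7*s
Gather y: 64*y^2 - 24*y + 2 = 64*y^2 - 24*y + 2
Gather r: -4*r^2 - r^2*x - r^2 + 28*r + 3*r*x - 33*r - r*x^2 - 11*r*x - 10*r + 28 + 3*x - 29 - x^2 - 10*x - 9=r^2*(-x - 5) + r*(-x^2 - 8*x - 15) - x^2 - 7*x - 10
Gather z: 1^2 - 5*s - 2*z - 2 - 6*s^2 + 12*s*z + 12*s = -6*s^2 + 7*s + z*(12*s - 2) - 1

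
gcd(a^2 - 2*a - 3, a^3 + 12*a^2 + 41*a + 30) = a + 1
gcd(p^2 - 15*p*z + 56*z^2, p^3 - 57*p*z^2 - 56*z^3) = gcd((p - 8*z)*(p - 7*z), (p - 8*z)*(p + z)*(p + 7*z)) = -p + 8*z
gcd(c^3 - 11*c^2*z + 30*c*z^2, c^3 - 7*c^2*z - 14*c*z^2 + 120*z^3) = c^2 - 11*c*z + 30*z^2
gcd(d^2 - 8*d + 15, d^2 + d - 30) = d - 5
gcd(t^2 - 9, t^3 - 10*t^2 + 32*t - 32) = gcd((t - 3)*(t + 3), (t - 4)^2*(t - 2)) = 1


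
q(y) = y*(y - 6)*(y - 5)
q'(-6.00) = 270.00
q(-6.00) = -792.00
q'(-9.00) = 471.00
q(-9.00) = -1890.00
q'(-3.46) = 142.03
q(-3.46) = -276.91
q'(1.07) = 9.89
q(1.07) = 20.73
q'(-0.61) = 44.54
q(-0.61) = -22.62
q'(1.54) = 3.23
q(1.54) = 23.76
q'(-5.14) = 222.34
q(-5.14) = -580.61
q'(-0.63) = 45.05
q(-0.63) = -23.52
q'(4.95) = -5.39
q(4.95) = 0.26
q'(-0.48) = 41.25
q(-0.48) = -17.04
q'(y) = y*(y - 6) + y*(y - 5) + (y - 6)*(y - 5) = 3*y^2 - 22*y + 30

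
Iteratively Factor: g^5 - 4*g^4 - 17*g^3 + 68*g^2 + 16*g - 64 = (g - 4)*(g^4 - 17*g^2 + 16) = (g - 4)*(g - 1)*(g^3 + g^2 - 16*g - 16) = (g - 4)*(g - 1)*(g + 1)*(g^2 - 16) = (g - 4)^2*(g - 1)*(g + 1)*(g + 4)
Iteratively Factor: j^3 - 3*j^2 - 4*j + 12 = (j + 2)*(j^2 - 5*j + 6) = (j - 3)*(j + 2)*(j - 2)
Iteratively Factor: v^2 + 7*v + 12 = (v + 3)*(v + 4)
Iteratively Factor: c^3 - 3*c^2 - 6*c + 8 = (c - 4)*(c^2 + c - 2) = (c - 4)*(c - 1)*(c + 2)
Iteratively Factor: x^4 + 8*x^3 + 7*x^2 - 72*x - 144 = (x + 3)*(x^3 + 5*x^2 - 8*x - 48) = (x - 3)*(x + 3)*(x^2 + 8*x + 16) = (x - 3)*(x + 3)*(x + 4)*(x + 4)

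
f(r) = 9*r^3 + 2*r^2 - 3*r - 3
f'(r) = 27*r^2 + 4*r - 3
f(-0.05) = -2.85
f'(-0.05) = -3.13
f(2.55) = 151.59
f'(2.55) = 182.77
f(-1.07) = -8.53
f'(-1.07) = 23.63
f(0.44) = -3.17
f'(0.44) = 3.99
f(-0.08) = -2.75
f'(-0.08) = -3.15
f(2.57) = 155.27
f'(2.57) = 185.61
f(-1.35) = -17.45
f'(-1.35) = 40.81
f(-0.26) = -2.24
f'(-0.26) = -2.21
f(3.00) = 249.00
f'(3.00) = 252.00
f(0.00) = -3.00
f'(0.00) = -3.00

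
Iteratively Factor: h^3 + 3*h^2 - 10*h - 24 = (h + 4)*(h^2 - h - 6) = (h + 2)*(h + 4)*(h - 3)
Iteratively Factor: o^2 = (o)*(o)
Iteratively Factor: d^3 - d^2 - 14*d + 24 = (d + 4)*(d^2 - 5*d + 6) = (d - 3)*(d + 4)*(d - 2)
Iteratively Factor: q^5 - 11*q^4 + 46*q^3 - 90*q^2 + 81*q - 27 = (q - 1)*(q^4 - 10*q^3 + 36*q^2 - 54*q + 27) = (q - 3)*(q - 1)*(q^3 - 7*q^2 + 15*q - 9) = (q - 3)^2*(q - 1)*(q^2 - 4*q + 3) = (q - 3)^3*(q - 1)*(q - 1)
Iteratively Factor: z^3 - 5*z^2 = (z)*(z^2 - 5*z) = z^2*(z - 5)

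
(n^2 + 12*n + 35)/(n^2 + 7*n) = (n + 5)/n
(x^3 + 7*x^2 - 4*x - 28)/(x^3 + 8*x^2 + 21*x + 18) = (x^2 + 5*x - 14)/(x^2 + 6*x + 9)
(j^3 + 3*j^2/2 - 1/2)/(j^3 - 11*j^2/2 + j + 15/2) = (2*j^2 + j - 1)/(2*j^2 - 13*j + 15)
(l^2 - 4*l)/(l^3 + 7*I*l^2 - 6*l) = (l - 4)/(l^2 + 7*I*l - 6)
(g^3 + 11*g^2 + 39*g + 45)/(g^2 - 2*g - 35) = (g^2 + 6*g + 9)/(g - 7)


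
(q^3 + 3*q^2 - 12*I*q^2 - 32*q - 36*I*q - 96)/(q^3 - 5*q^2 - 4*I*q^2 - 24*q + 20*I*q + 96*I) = (q - 8*I)/(q - 8)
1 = 1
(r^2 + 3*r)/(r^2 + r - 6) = r/(r - 2)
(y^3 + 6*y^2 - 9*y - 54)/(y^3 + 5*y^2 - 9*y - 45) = (y + 6)/(y + 5)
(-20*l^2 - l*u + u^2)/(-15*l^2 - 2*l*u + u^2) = (4*l + u)/(3*l + u)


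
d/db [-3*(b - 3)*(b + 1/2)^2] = -9*b^2 + 12*b + 33/4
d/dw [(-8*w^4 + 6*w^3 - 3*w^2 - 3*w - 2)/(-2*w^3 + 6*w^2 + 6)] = (8*w^6 - 48*w^5 + 15*w^4 - 102*w^3 + 57*w^2 - 6*w - 9)/(2*(w^6 - 6*w^5 + 9*w^4 - 6*w^3 + 18*w^2 + 9))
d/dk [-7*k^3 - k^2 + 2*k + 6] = -21*k^2 - 2*k + 2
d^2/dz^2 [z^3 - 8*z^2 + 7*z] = 6*z - 16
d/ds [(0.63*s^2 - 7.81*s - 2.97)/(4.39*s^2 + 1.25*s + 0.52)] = (35.0734*s^2 + 26.7318*s - 0.3487)/(19.2721*s^4 + 10.975*s^3 + 6.1281*s^2 + 1.3*s + 0.2704)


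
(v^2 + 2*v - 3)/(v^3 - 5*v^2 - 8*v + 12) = (v + 3)/(v^2 - 4*v - 12)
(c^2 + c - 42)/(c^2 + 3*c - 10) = (c^2 + c - 42)/(c^2 + 3*c - 10)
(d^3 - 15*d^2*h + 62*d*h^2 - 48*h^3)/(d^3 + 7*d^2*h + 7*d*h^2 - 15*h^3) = (d^2 - 14*d*h + 48*h^2)/(d^2 + 8*d*h + 15*h^2)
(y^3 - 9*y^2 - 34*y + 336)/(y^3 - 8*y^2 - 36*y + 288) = (y - 7)/(y - 6)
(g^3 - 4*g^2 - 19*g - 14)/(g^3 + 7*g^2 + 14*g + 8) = (g - 7)/(g + 4)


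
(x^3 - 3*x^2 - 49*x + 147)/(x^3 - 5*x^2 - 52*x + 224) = (x^2 - 10*x + 21)/(x^2 - 12*x + 32)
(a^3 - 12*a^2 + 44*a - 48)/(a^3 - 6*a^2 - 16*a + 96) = (a - 2)/(a + 4)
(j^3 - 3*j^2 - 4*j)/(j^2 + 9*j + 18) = j*(j^2 - 3*j - 4)/(j^2 + 9*j + 18)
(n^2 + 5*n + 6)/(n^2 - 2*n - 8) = (n + 3)/(n - 4)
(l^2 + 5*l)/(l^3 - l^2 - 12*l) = (l + 5)/(l^2 - l - 12)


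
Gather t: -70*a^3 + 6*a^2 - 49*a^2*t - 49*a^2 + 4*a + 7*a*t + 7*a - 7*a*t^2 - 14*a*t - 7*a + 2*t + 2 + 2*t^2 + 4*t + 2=-70*a^3 - 43*a^2 + 4*a + t^2*(2 - 7*a) + t*(-49*a^2 - 7*a + 6) + 4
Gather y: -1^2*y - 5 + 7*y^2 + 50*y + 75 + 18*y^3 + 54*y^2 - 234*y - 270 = 18*y^3 + 61*y^2 - 185*y - 200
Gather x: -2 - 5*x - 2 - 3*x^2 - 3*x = -3*x^2 - 8*x - 4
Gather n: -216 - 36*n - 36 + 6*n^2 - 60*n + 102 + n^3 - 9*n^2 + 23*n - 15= n^3 - 3*n^2 - 73*n - 165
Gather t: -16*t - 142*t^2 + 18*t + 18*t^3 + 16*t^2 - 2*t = 18*t^3 - 126*t^2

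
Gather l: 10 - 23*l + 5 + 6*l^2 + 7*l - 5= 6*l^2 - 16*l + 10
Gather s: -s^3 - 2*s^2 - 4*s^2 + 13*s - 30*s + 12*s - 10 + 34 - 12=-s^3 - 6*s^2 - 5*s + 12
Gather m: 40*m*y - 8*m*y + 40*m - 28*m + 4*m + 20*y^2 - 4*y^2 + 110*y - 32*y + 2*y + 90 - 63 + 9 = m*(32*y + 16) + 16*y^2 + 80*y + 36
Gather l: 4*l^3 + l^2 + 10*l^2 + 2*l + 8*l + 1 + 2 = 4*l^3 + 11*l^2 + 10*l + 3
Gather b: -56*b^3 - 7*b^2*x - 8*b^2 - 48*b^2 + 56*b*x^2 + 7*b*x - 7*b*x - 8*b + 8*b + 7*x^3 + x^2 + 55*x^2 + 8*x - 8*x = -56*b^3 + b^2*(-7*x - 56) + 56*b*x^2 + 7*x^3 + 56*x^2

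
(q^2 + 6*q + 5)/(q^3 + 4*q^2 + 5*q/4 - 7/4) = 4*(q + 5)/(4*q^2 + 12*q - 7)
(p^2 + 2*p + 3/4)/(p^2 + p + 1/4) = (2*p + 3)/(2*p + 1)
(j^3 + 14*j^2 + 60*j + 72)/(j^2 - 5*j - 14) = (j^2 + 12*j + 36)/(j - 7)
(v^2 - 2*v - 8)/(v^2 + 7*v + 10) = (v - 4)/(v + 5)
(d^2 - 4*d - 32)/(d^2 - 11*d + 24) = (d + 4)/(d - 3)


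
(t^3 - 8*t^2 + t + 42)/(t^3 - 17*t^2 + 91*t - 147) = (t + 2)/(t - 7)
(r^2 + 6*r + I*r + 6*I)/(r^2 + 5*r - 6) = (r + I)/(r - 1)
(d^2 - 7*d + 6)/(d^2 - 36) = (d - 1)/(d + 6)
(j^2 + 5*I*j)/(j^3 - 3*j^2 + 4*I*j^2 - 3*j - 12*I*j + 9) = j*(j + 5*I)/(j^3 + j^2*(-3 + 4*I) - 3*j*(1 + 4*I) + 9)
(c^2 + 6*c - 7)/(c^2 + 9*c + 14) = (c - 1)/(c + 2)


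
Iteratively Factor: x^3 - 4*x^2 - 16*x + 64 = (x + 4)*(x^2 - 8*x + 16) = (x - 4)*(x + 4)*(x - 4)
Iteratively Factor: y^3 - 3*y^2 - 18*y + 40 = (y - 5)*(y^2 + 2*y - 8) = (y - 5)*(y + 4)*(y - 2)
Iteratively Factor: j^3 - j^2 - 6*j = (j - 3)*(j^2 + 2*j) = (j - 3)*(j + 2)*(j)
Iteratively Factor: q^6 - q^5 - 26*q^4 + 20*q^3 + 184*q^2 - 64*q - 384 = (q - 4)*(q^5 + 3*q^4 - 14*q^3 - 36*q^2 + 40*q + 96) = (q - 4)*(q + 4)*(q^4 - q^3 - 10*q^2 + 4*q + 24) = (q - 4)*(q - 3)*(q + 4)*(q^3 + 2*q^2 - 4*q - 8) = (q - 4)*(q - 3)*(q + 2)*(q + 4)*(q^2 - 4) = (q - 4)*(q - 3)*(q - 2)*(q + 2)*(q + 4)*(q + 2)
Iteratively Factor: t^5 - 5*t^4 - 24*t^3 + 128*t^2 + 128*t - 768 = (t - 4)*(t^4 - t^3 - 28*t^2 + 16*t + 192) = (t - 4)^2*(t^3 + 3*t^2 - 16*t - 48) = (t - 4)^2*(t + 4)*(t^2 - t - 12) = (t - 4)^3*(t + 4)*(t + 3)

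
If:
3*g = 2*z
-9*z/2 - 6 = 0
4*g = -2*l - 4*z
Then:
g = -8/9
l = 40/9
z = -4/3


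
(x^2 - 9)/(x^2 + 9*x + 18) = (x - 3)/(x + 6)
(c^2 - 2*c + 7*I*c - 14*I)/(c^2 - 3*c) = (c^2 + c*(-2 + 7*I) - 14*I)/(c*(c - 3))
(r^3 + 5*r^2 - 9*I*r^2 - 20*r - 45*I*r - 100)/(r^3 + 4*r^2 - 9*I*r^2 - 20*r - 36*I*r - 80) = (r + 5)/(r + 4)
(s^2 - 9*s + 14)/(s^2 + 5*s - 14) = (s - 7)/(s + 7)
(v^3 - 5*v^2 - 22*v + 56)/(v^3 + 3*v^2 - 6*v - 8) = (v - 7)/(v + 1)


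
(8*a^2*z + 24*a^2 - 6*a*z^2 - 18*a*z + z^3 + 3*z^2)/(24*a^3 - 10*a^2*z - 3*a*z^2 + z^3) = (z + 3)/(3*a + z)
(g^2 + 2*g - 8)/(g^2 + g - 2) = (g^2 + 2*g - 8)/(g^2 + g - 2)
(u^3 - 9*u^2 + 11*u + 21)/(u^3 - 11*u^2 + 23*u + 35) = (u - 3)/(u - 5)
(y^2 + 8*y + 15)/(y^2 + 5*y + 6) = (y + 5)/(y + 2)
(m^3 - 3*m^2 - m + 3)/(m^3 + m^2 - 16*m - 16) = (m^2 - 4*m + 3)/(m^2 - 16)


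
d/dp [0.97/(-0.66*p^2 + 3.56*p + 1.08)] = (1.2804*p - 3.4532)/(-0.66*p^2 + 3.56*p + 1.08)^2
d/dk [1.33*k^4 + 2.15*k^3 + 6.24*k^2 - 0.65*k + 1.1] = 5.32*k^3 + 6.45*k^2 + 12.48*k - 0.65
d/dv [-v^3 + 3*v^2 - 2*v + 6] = -3*v^2 + 6*v - 2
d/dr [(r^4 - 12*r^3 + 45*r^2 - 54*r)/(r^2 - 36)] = 2*(r^3 + 6*r^2 - 36*r + 27)/(r^2 + 12*r + 36)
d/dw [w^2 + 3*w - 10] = 2*w + 3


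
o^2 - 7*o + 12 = (o - 4)*(o - 3)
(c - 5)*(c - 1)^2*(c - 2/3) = c^4 - 23*c^3/3 + 47*c^2/3 - 37*c/3 + 10/3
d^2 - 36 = (d - 6)*(d + 6)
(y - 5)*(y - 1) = y^2 - 6*y + 5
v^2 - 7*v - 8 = (v - 8)*(v + 1)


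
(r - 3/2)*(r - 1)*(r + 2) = r^3 - r^2/2 - 7*r/2 + 3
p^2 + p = p*(p + 1)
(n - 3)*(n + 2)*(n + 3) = n^3 + 2*n^2 - 9*n - 18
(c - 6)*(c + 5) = c^2 - c - 30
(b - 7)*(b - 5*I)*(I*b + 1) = I*b^3 + 6*b^2 - 7*I*b^2 - 42*b - 5*I*b + 35*I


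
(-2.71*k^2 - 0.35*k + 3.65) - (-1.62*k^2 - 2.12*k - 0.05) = -1.09*k^2 + 1.77*k + 3.7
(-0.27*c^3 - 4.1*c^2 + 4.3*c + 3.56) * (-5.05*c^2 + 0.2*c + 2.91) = 1.3635*c^5 + 20.651*c^4 - 23.3207*c^3 - 29.049*c^2 + 13.225*c + 10.3596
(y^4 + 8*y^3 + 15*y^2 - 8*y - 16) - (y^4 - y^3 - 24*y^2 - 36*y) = 9*y^3 + 39*y^2 + 28*y - 16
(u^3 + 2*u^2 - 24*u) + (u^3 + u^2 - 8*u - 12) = 2*u^3 + 3*u^2 - 32*u - 12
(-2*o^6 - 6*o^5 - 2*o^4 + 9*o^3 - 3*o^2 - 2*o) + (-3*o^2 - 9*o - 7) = -2*o^6 - 6*o^5 - 2*o^4 + 9*o^3 - 6*o^2 - 11*o - 7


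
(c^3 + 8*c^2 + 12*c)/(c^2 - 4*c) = (c^2 + 8*c + 12)/(c - 4)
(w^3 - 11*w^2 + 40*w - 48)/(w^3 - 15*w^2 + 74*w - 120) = (w^2 - 7*w + 12)/(w^2 - 11*w + 30)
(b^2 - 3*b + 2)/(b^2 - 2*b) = (b - 1)/b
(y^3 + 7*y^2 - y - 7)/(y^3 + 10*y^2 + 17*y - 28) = (y + 1)/(y + 4)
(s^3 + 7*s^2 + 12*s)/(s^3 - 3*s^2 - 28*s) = (s + 3)/(s - 7)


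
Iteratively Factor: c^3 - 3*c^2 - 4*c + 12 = (c - 3)*(c^2 - 4) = (c - 3)*(c - 2)*(c + 2)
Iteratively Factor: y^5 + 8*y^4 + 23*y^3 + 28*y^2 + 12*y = (y)*(y^4 + 8*y^3 + 23*y^2 + 28*y + 12) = y*(y + 3)*(y^3 + 5*y^2 + 8*y + 4) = y*(y + 2)*(y + 3)*(y^2 + 3*y + 2) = y*(y + 1)*(y + 2)*(y + 3)*(y + 2)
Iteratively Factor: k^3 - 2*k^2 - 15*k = (k + 3)*(k^2 - 5*k) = k*(k + 3)*(k - 5)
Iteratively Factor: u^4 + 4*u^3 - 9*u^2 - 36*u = (u - 3)*(u^3 + 7*u^2 + 12*u) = (u - 3)*(u + 4)*(u^2 + 3*u) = (u - 3)*(u + 3)*(u + 4)*(u)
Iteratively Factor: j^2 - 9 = (j + 3)*(j - 3)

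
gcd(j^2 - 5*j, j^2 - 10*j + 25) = j - 5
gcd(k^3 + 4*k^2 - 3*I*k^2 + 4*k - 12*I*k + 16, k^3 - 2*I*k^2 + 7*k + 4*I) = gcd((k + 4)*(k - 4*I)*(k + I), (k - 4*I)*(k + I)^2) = k^2 - 3*I*k + 4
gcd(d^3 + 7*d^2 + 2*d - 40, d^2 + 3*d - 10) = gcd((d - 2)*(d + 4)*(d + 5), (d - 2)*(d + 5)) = d^2 + 3*d - 10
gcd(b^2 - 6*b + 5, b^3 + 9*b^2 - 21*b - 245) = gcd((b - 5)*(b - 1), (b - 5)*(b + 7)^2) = b - 5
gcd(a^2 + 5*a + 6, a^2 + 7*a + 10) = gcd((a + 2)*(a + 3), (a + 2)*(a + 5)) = a + 2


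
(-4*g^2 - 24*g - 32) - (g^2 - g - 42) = -5*g^2 - 23*g + 10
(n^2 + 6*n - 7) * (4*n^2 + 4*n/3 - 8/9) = 4*n^4 + 76*n^3/3 - 188*n^2/9 - 44*n/3 + 56/9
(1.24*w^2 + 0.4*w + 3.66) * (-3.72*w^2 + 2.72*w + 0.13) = -4.6128*w^4 + 1.8848*w^3 - 12.366*w^2 + 10.0072*w + 0.4758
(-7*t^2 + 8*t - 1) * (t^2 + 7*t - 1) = -7*t^4 - 41*t^3 + 62*t^2 - 15*t + 1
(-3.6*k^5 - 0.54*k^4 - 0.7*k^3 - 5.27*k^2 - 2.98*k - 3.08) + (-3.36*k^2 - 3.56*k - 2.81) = -3.6*k^5 - 0.54*k^4 - 0.7*k^3 - 8.63*k^2 - 6.54*k - 5.89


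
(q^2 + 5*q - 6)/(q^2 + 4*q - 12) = (q - 1)/(q - 2)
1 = 1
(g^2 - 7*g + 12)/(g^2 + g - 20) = (g - 3)/(g + 5)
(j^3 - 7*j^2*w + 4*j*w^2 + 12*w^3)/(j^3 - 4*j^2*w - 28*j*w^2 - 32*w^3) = (-j^3 + 7*j^2*w - 4*j*w^2 - 12*w^3)/(-j^3 + 4*j^2*w + 28*j*w^2 + 32*w^3)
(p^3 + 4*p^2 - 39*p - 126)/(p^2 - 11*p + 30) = (p^2 + 10*p + 21)/(p - 5)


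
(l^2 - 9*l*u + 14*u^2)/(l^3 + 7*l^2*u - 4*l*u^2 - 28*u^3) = (l - 7*u)/(l^2 + 9*l*u + 14*u^2)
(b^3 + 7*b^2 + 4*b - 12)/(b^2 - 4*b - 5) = (-b^3 - 7*b^2 - 4*b + 12)/(-b^2 + 4*b + 5)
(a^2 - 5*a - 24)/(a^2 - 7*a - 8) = (a + 3)/(a + 1)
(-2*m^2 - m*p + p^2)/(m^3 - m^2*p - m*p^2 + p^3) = (-2*m + p)/(m^2 - 2*m*p + p^2)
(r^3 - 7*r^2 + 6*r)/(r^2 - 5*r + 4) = r*(r - 6)/(r - 4)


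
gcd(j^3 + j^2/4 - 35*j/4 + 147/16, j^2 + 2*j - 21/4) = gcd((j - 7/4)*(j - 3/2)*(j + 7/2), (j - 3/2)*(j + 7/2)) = j^2 + 2*j - 21/4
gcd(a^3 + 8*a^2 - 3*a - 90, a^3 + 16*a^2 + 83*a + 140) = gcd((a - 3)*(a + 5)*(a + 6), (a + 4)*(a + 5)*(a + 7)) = a + 5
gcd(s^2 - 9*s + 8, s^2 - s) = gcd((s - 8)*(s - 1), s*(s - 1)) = s - 1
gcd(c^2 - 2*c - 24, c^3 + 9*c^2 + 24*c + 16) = c + 4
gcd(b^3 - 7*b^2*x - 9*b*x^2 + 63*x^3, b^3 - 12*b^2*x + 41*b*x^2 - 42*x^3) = b^2 - 10*b*x + 21*x^2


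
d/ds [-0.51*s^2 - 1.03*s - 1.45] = -1.02*s - 1.03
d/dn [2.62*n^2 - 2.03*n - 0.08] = 5.24*n - 2.03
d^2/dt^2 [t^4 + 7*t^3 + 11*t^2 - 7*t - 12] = 12*t^2 + 42*t + 22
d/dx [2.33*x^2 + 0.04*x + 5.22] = 4.66*x + 0.04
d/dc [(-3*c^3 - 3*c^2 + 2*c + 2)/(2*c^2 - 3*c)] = (-6*c^4 + 18*c^3 + 5*c^2 - 8*c + 6)/(c^2*(4*c^2 - 12*c + 9))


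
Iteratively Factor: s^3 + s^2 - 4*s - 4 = (s + 1)*(s^2 - 4) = (s - 2)*(s + 1)*(s + 2)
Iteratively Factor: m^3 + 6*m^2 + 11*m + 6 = (m + 1)*(m^2 + 5*m + 6) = (m + 1)*(m + 2)*(m + 3)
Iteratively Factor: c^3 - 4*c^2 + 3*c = (c)*(c^2 - 4*c + 3) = c*(c - 3)*(c - 1)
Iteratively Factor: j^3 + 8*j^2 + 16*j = (j + 4)*(j^2 + 4*j) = j*(j + 4)*(j + 4)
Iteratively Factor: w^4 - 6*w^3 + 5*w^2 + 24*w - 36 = (w - 3)*(w^3 - 3*w^2 - 4*w + 12) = (w - 3)^2*(w^2 - 4) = (w - 3)^2*(w - 2)*(w + 2)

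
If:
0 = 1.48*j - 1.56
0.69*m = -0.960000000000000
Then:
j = 1.05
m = -1.39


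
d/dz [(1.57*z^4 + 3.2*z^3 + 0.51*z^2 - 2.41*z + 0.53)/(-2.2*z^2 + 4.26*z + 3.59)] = (-6.908*z^5 + 13.0246*z^4 + 49.8092*z^3 + 31.3346*z^2 + 5.9938*z - 10.9097)/(4.84*z^4 - 18.744*z^3 + 2.3516*z^2 + 30.5868*z + 12.8881)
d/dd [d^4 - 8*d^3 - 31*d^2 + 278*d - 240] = 4*d^3 - 24*d^2 - 62*d + 278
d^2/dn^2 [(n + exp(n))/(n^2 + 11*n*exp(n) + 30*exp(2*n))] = (2*(n + exp(n))*(11*n*exp(n) + 2*n + 60*exp(2*n) + 11*exp(n))^2 - ((n + exp(n))*(11*n*exp(n) + 120*exp(2*n) + 22*exp(n) + 2) + 2*(exp(n) + 1)*(11*n*exp(n) + 2*n + 60*exp(2*n) + 11*exp(n)))*(n^2 + 11*n*exp(n) + 30*exp(2*n)) + (n^2 + 11*n*exp(n) + 30*exp(2*n))^2*exp(n))/(n^2 + 11*n*exp(n) + 30*exp(2*n))^3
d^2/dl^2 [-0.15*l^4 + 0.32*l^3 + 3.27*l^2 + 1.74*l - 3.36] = -1.8*l^2 + 1.92*l + 6.54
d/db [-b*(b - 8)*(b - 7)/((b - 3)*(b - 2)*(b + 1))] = (-11*b^4 + 110*b^3 - 227*b^2 + 180*b - 336)/(b^6 - 8*b^5 + 18*b^4 + 4*b^3 - 47*b^2 + 12*b + 36)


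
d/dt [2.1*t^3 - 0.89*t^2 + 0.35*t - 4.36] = 6.3*t^2 - 1.78*t + 0.35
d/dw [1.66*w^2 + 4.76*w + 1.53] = 3.32*w + 4.76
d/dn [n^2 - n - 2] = 2*n - 1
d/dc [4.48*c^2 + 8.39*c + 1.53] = 8.96*c + 8.39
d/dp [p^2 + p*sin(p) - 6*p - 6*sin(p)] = p*cos(p) + 2*p + sin(p) - 6*cos(p) - 6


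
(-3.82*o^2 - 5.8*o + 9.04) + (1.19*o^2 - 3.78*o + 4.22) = -2.63*o^2 - 9.58*o + 13.26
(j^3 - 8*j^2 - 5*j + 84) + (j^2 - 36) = j^3 - 7*j^2 - 5*j + 48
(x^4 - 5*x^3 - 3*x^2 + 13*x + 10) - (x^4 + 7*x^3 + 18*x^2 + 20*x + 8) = -12*x^3 - 21*x^2 - 7*x + 2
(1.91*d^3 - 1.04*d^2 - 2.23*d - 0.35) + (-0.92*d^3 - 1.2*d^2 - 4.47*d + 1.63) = 0.99*d^3 - 2.24*d^2 - 6.7*d + 1.28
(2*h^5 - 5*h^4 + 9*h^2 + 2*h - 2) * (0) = 0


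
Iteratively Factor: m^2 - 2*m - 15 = (m - 5)*(m + 3)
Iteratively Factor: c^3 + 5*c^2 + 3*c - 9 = (c + 3)*(c^2 + 2*c - 3) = (c + 3)^2*(c - 1)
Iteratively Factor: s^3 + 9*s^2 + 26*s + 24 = (s + 3)*(s^2 + 6*s + 8) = (s + 2)*(s + 3)*(s + 4)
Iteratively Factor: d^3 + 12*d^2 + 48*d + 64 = (d + 4)*(d^2 + 8*d + 16) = (d + 4)^2*(d + 4)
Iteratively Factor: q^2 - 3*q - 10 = (q + 2)*(q - 5)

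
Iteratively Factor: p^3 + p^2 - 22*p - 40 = (p - 5)*(p^2 + 6*p + 8) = (p - 5)*(p + 4)*(p + 2)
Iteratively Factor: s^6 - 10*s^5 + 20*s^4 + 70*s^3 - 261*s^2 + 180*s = (s)*(s^5 - 10*s^4 + 20*s^3 + 70*s^2 - 261*s + 180) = s*(s - 1)*(s^4 - 9*s^3 + 11*s^2 + 81*s - 180) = s*(s - 4)*(s - 1)*(s^3 - 5*s^2 - 9*s + 45) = s*(s - 4)*(s - 3)*(s - 1)*(s^2 - 2*s - 15) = s*(s - 4)*(s - 3)*(s - 1)*(s + 3)*(s - 5)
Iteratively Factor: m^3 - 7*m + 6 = (m + 3)*(m^2 - 3*m + 2) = (m - 1)*(m + 3)*(m - 2)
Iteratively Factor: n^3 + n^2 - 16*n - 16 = (n + 1)*(n^2 - 16) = (n + 1)*(n + 4)*(n - 4)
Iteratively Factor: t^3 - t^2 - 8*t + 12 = (t - 2)*(t^2 + t - 6) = (t - 2)^2*(t + 3)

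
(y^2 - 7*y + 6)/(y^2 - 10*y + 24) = (y - 1)/(y - 4)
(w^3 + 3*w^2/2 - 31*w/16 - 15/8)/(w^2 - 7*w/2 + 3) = (16*w^3 + 24*w^2 - 31*w - 30)/(8*(2*w^2 - 7*w + 6))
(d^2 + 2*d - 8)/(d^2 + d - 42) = (d^2 + 2*d - 8)/(d^2 + d - 42)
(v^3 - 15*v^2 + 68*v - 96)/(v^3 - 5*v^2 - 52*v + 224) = (v - 3)/(v + 7)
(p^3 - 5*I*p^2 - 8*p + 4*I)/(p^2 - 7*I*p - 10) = (p^2 - 3*I*p - 2)/(p - 5*I)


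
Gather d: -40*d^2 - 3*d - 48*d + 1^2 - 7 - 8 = -40*d^2 - 51*d - 14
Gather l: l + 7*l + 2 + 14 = 8*l + 16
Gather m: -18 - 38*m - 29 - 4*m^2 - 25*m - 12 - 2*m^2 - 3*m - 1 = -6*m^2 - 66*m - 60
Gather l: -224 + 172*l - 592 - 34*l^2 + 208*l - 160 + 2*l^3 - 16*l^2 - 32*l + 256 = 2*l^3 - 50*l^2 + 348*l - 720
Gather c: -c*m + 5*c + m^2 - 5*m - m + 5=c*(5 - m) + m^2 - 6*m + 5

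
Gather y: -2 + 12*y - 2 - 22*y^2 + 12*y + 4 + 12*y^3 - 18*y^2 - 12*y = 12*y^3 - 40*y^2 + 12*y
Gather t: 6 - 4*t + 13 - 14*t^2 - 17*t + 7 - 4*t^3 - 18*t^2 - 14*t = -4*t^3 - 32*t^2 - 35*t + 26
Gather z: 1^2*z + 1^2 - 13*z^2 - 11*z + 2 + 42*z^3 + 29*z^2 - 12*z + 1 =42*z^3 + 16*z^2 - 22*z + 4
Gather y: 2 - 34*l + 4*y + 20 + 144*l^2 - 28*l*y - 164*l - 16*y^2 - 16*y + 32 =144*l^2 - 198*l - 16*y^2 + y*(-28*l - 12) + 54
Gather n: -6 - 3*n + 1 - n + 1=-4*n - 4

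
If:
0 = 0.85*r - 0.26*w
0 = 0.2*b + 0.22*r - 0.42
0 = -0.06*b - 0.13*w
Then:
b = 2.49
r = -0.35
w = -1.15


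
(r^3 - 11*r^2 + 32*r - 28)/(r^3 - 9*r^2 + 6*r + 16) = (r^2 - 9*r + 14)/(r^2 - 7*r - 8)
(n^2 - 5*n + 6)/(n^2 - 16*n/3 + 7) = 3*(n - 2)/(3*n - 7)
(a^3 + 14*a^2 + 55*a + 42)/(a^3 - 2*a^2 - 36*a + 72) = (a^2 + 8*a + 7)/(a^2 - 8*a + 12)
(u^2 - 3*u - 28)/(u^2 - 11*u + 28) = (u + 4)/(u - 4)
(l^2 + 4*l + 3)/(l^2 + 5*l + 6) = (l + 1)/(l + 2)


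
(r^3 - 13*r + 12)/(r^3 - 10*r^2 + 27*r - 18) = (r + 4)/(r - 6)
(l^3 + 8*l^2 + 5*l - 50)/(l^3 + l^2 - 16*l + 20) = (l + 5)/(l - 2)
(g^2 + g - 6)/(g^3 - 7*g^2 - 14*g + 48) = 1/(g - 8)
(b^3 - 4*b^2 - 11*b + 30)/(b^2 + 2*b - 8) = (b^2 - 2*b - 15)/(b + 4)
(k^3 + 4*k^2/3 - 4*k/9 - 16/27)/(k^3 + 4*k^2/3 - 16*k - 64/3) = (k^2 - 4/9)/(k^2 - 16)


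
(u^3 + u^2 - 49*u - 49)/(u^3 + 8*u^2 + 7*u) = (u - 7)/u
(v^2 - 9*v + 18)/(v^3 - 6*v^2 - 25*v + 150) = (v - 3)/(v^2 - 25)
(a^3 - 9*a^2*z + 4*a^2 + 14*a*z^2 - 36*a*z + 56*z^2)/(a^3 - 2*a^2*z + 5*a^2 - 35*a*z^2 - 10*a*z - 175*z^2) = (a^2 - 2*a*z + 4*a - 8*z)/(a^2 + 5*a*z + 5*a + 25*z)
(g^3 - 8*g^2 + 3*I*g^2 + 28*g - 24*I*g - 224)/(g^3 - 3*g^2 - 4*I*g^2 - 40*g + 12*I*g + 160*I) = (g + 7*I)/(g + 5)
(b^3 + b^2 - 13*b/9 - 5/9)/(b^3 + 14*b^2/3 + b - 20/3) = (b + 1/3)/(b + 4)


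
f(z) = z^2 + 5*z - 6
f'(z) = 2*z + 5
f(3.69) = 26.07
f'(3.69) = 12.38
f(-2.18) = -12.15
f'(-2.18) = 0.64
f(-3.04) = -11.96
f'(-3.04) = -1.08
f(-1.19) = -10.53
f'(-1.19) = 2.62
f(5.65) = 54.17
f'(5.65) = 16.30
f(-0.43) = -7.97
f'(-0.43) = 4.14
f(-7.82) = 16.05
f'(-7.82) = -10.64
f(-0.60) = -8.64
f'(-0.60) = 3.80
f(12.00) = 198.00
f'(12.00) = 29.00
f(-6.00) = 0.00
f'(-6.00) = -7.00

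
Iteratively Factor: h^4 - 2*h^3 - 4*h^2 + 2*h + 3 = (h - 1)*(h^3 - h^2 - 5*h - 3) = (h - 1)*(h + 1)*(h^2 - 2*h - 3) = (h - 1)*(h + 1)^2*(h - 3)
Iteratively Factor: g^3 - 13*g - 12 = (g - 4)*(g^2 + 4*g + 3) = (g - 4)*(g + 3)*(g + 1)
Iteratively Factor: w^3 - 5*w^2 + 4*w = (w - 4)*(w^2 - w) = (w - 4)*(w - 1)*(w)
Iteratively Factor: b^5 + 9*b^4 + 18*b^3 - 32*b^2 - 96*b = (b + 4)*(b^4 + 5*b^3 - 2*b^2 - 24*b) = (b + 3)*(b + 4)*(b^3 + 2*b^2 - 8*b) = b*(b + 3)*(b + 4)*(b^2 + 2*b - 8) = b*(b - 2)*(b + 3)*(b + 4)*(b + 4)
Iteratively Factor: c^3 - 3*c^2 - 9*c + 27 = (c - 3)*(c^2 - 9) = (c - 3)*(c + 3)*(c - 3)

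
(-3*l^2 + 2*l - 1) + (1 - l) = -3*l^2 + l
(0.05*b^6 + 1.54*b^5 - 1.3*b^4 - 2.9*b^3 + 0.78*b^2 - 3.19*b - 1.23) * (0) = 0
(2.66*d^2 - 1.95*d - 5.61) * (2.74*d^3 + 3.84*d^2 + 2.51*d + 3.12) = 7.2884*d^5 + 4.8714*d^4 - 16.1828*d^3 - 18.1377*d^2 - 20.1651*d - 17.5032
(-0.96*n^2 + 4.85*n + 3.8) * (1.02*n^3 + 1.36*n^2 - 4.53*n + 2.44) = -0.9792*n^5 + 3.6414*n^4 + 14.8208*n^3 - 19.1449*n^2 - 5.38*n + 9.272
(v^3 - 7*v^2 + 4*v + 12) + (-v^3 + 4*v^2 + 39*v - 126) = -3*v^2 + 43*v - 114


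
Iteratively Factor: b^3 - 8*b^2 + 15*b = (b - 3)*(b^2 - 5*b) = (b - 5)*(b - 3)*(b)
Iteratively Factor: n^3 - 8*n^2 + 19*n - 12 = (n - 1)*(n^2 - 7*n + 12) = (n - 3)*(n - 1)*(n - 4)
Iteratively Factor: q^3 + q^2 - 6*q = (q)*(q^2 + q - 6) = q*(q - 2)*(q + 3)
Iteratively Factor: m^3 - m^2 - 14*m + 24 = (m - 3)*(m^2 + 2*m - 8) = (m - 3)*(m + 4)*(m - 2)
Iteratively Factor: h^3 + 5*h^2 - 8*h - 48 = (h + 4)*(h^2 + h - 12) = (h + 4)^2*(h - 3)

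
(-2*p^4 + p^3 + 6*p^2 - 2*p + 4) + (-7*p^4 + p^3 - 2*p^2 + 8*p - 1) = -9*p^4 + 2*p^3 + 4*p^2 + 6*p + 3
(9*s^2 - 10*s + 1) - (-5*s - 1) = 9*s^2 - 5*s + 2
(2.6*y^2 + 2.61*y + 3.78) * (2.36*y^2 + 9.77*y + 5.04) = 6.136*y^4 + 31.5616*y^3 + 47.5245*y^2 + 50.085*y + 19.0512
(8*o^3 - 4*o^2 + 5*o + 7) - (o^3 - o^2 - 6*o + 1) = 7*o^3 - 3*o^2 + 11*o + 6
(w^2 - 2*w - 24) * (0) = 0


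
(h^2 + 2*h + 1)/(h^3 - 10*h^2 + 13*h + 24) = (h + 1)/(h^2 - 11*h + 24)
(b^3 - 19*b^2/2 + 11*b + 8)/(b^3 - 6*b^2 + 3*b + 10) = (b^2 - 15*b/2 - 4)/(b^2 - 4*b - 5)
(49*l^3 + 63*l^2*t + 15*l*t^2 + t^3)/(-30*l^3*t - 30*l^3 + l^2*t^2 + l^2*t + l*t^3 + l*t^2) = (49*l^3 + 63*l^2*t + 15*l*t^2 + t^3)/(l*(-30*l^2*t - 30*l^2 + l*t^2 + l*t + t^3 + t^2))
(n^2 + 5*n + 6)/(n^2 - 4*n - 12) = (n + 3)/(n - 6)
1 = 1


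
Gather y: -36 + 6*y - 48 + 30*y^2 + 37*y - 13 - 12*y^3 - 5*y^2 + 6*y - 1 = -12*y^3 + 25*y^2 + 49*y - 98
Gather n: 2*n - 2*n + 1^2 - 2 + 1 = 0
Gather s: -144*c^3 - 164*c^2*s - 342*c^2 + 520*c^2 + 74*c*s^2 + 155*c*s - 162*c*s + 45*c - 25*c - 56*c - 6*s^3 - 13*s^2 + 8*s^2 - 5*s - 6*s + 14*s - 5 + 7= -144*c^3 + 178*c^2 - 36*c - 6*s^3 + s^2*(74*c - 5) + s*(-164*c^2 - 7*c + 3) + 2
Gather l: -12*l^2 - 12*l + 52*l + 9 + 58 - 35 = -12*l^2 + 40*l + 32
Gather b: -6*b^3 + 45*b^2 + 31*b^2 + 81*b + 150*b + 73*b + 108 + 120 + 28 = -6*b^3 + 76*b^2 + 304*b + 256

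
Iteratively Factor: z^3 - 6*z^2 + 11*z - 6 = (z - 3)*(z^2 - 3*z + 2) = (z - 3)*(z - 2)*(z - 1)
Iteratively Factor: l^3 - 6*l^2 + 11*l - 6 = (l - 3)*(l^2 - 3*l + 2) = (l - 3)*(l - 2)*(l - 1)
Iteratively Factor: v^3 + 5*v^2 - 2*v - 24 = (v - 2)*(v^2 + 7*v + 12) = (v - 2)*(v + 4)*(v + 3)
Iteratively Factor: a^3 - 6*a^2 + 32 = (a - 4)*(a^2 - 2*a - 8) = (a - 4)*(a + 2)*(a - 4)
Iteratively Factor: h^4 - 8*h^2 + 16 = (h + 2)*(h^3 - 2*h^2 - 4*h + 8) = (h + 2)^2*(h^2 - 4*h + 4) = (h - 2)*(h + 2)^2*(h - 2)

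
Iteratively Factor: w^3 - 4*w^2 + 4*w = (w)*(w^2 - 4*w + 4) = w*(w - 2)*(w - 2)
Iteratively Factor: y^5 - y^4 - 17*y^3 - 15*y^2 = (y + 3)*(y^4 - 4*y^3 - 5*y^2) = y*(y + 3)*(y^3 - 4*y^2 - 5*y) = y*(y + 1)*(y + 3)*(y^2 - 5*y) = y*(y - 5)*(y + 1)*(y + 3)*(y)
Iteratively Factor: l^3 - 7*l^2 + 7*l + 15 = (l - 5)*(l^2 - 2*l - 3) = (l - 5)*(l + 1)*(l - 3)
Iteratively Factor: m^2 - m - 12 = (m - 4)*(m + 3)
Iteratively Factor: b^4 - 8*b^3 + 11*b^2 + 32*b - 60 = (b - 2)*(b^3 - 6*b^2 - b + 30) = (b - 2)*(b + 2)*(b^2 - 8*b + 15) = (b - 5)*(b - 2)*(b + 2)*(b - 3)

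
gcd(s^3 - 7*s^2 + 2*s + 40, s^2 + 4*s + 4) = s + 2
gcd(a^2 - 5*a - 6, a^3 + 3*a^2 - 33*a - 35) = a + 1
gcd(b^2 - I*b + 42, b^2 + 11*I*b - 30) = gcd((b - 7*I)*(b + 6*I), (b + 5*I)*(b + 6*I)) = b + 6*I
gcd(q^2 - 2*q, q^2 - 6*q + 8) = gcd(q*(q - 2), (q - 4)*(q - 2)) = q - 2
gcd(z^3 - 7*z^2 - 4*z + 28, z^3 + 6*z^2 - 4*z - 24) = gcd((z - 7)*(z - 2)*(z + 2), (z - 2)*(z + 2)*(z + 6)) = z^2 - 4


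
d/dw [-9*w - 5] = -9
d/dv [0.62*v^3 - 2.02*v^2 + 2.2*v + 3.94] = 1.86*v^2 - 4.04*v + 2.2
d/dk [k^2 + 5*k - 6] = 2*k + 5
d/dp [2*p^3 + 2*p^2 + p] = 6*p^2 + 4*p + 1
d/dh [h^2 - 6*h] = 2*h - 6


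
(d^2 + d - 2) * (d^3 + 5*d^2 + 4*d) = d^5 + 6*d^4 + 7*d^3 - 6*d^2 - 8*d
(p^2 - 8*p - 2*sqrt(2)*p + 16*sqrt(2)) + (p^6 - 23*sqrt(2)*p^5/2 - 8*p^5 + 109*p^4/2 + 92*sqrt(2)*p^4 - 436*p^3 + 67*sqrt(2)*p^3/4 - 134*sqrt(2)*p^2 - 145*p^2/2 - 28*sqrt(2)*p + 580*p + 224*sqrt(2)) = p^6 - 23*sqrt(2)*p^5/2 - 8*p^5 + 109*p^4/2 + 92*sqrt(2)*p^4 - 436*p^3 + 67*sqrt(2)*p^3/4 - 134*sqrt(2)*p^2 - 143*p^2/2 - 30*sqrt(2)*p + 572*p + 240*sqrt(2)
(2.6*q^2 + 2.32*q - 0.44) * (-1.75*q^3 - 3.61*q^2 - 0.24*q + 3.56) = -4.55*q^5 - 13.446*q^4 - 8.2292*q^3 + 10.2876*q^2 + 8.3648*q - 1.5664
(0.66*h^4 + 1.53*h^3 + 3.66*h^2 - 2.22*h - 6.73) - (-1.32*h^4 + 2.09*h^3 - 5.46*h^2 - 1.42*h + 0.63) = 1.98*h^4 - 0.56*h^3 + 9.12*h^2 - 0.8*h - 7.36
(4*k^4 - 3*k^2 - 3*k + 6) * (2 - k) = -4*k^5 + 8*k^4 + 3*k^3 - 3*k^2 - 12*k + 12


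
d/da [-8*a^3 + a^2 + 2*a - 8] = -24*a^2 + 2*a + 2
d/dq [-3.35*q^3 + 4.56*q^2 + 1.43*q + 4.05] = -10.05*q^2 + 9.12*q + 1.43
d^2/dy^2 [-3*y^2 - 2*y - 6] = -6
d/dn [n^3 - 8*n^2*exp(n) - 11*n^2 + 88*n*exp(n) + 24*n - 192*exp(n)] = -8*n^2*exp(n) + 3*n^2 + 72*n*exp(n) - 22*n - 104*exp(n) + 24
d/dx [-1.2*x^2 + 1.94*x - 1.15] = 1.94 - 2.4*x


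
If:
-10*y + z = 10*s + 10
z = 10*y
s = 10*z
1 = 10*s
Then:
No Solution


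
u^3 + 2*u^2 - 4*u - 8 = (u - 2)*(u + 2)^2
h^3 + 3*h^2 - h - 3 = (h - 1)*(h + 1)*(h + 3)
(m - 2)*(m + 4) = m^2 + 2*m - 8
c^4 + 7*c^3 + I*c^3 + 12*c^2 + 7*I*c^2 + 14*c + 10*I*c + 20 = (c + 2)*(c + 5)*(c - I)*(c + 2*I)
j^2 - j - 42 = (j - 7)*(j + 6)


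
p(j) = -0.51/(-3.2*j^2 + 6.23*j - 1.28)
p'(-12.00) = 0.00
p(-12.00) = 0.00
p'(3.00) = -0.05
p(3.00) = 0.04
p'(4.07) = -0.01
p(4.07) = 0.02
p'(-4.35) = 0.00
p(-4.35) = 0.01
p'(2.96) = -0.05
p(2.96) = 0.05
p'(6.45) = -0.00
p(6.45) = 0.01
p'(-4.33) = 0.00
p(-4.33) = 0.01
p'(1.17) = -0.24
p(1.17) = -0.31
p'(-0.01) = 1.78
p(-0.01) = 0.38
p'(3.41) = -0.03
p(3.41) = 0.03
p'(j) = -0.51*(6.4*j - 6.23)/(-3.2*j^2 + 6.23*j - 1.28)^2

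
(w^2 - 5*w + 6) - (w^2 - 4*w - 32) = 38 - w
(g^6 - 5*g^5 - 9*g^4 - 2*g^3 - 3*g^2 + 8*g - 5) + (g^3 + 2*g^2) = g^6 - 5*g^5 - 9*g^4 - g^3 - g^2 + 8*g - 5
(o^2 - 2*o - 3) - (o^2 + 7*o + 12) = -9*o - 15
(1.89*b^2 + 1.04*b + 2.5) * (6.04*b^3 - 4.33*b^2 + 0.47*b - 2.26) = 11.4156*b^5 - 1.9021*b^4 + 11.4851*b^3 - 14.6076*b^2 - 1.1754*b - 5.65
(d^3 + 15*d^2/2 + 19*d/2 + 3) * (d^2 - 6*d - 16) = d^5 + 3*d^4/2 - 103*d^3/2 - 174*d^2 - 170*d - 48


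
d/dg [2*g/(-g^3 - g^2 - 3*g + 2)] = 2*(2*g^3 + g^2 + 2)/(g^6 + 2*g^5 + 7*g^4 + 2*g^3 + 5*g^2 - 12*g + 4)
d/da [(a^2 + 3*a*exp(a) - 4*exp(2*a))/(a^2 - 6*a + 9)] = (3*a^2*exp(a) - 8*a*exp(2*a) - 12*a*exp(a) - 6*a + 32*exp(2*a) - 9*exp(a))/(a^3 - 9*a^2 + 27*a - 27)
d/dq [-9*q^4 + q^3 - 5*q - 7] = -36*q^3 + 3*q^2 - 5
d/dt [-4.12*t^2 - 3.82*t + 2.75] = -8.24*t - 3.82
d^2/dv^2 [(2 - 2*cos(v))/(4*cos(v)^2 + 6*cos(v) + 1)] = 2*(36*(1 - cos(2*v))^2*cos(v) - 22*(1 - cos(2*v))^2 + 71*cos(v) - 53*cos(2*v) - 8*cos(5*v) + 111)/(6*cos(v) + 2*cos(2*v) + 3)^3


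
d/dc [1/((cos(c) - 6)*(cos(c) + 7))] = (sin(c) + sin(2*c))/((cos(c) - 6)^2*(cos(c) + 7)^2)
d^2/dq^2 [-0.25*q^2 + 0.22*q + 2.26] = -0.500000000000000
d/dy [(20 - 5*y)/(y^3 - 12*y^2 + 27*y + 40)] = 5*(-y^3 + 12*y^2 - 27*y + 3*(y - 4)*(y^2 - 8*y + 9) - 40)/(y^3 - 12*y^2 + 27*y + 40)^2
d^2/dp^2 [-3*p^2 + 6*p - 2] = -6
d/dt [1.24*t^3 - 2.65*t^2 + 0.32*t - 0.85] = 3.72*t^2 - 5.3*t + 0.32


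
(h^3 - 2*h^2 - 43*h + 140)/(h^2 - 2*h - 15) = (h^2 + 3*h - 28)/(h + 3)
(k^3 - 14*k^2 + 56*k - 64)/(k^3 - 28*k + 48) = (k - 8)/(k + 6)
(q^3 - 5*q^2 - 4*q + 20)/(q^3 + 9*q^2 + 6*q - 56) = (q^2 - 3*q - 10)/(q^2 + 11*q + 28)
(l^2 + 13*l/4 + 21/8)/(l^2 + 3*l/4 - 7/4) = (l + 3/2)/(l - 1)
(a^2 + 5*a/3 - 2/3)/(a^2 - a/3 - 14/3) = (3*a - 1)/(3*a - 7)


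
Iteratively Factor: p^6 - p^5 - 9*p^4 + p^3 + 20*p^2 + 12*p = (p + 1)*(p^5 - 2*p^4 - 7*p^3 + 8*p^2 + 12*p) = (p - 2)*(p + 1)*(p^4 - 7*p^2 - 6*p) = (p - 2)*(p + 1)*(p + 2)*(p^3 - 2*p^2 - 3*p) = (p - 2)*(p + 1)^2*(p + 2)*(p^2 - 3*p) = p*(p - 2)*(p + 1)^2*(p + 2)*(p - 3)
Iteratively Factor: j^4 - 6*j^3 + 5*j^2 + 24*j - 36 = (j - 2)*(j^3 - 4*j^2 - 3*j + 18) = (j - 2)*(j + 2)*(j^2 - 6*j + 9) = (j - 3)*(j - 2)*(j + 2)*(j - 3)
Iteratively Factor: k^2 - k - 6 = (k - 3)*(k + 2)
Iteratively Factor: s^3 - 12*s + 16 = (s - 2)*(s^2 + 2*s - 8) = (s - 2)^2*(s + 4)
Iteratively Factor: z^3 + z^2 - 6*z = (z + 3)*(z^2 - 2*z) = z*(z + 3)*(z - 2)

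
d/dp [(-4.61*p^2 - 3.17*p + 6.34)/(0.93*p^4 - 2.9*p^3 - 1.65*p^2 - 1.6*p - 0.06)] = (8.5746*p^5 - 4.5247*p^4 - 41.9708*p^3 + 57.3035*p^2 + 21.4752*p + 10.3342)/(0.8649*p^8 - 5.394*p^7 + 5.341*p^6 + 6.594*p^5 + 11.8909*p^4 + 5.628*p^3 + 2.758*p^2 + 0.192*p + 0.0036)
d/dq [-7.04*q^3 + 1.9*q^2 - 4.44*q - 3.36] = -21.12*q^2 + 3.8*q - 4.44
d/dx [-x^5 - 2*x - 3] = -5*x^4 - 2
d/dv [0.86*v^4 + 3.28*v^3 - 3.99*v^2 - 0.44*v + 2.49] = 3.44*v^3 + 9.84*v^2 - 7.98*v - 0.44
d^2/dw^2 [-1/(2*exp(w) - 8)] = (-exp(w) - 4)*exp(w)/(2*(exp(w) - 4)^3)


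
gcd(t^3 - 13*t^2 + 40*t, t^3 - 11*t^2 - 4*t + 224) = t - 8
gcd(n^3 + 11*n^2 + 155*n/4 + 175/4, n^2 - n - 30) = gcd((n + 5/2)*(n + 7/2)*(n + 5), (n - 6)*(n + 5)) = n + 5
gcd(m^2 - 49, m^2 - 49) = m^2 - 49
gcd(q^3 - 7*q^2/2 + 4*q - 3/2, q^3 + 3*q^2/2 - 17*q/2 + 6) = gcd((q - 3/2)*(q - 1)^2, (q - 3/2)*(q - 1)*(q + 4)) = q^2 - 5*q/2 + 3/2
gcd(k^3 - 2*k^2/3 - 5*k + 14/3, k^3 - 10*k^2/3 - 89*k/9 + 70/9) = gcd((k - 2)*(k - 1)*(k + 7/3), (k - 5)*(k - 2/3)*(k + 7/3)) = k + 7/3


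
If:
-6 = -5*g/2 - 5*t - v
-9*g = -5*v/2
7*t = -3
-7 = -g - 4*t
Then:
No Solution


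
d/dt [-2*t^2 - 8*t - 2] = -4*t - 8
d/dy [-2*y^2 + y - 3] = 1 - 4*y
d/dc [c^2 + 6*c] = 2*c + 6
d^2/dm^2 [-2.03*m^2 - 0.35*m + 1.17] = -4.06000000000000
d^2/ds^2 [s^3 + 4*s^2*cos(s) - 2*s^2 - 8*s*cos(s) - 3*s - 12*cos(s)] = -4*s^2*cos(s) - 16*s*sin(s) + 8*s*cos(s) + 6*s + 16*sin(s) + 20*cos(s) - 4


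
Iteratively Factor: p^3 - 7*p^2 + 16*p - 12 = (p - 2)*(p^2 - 5*p + 6) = (p - 2)^2*(p - 3)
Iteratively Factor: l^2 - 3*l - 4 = (l - 4)*(l + 1)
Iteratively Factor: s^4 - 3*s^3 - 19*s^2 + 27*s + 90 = (s - 3)*(s^3 - 19*s - 30) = (s - 3)*(s + 3)*(s^2 - 3*s - 10) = (s - 5)*(s - 3)*(s + 3)*(s + 2)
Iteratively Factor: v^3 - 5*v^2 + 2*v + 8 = (v + 1)*(v^2 - 6*v + 8) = (v - 2)*(v + 1)*(v - 4)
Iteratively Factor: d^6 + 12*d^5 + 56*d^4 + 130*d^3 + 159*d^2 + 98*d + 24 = (d + 1)*(d^5 + 11*d^4 + 45*d^3 + 85*d^2 + 74*d + 24) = (d + 1)^2*(d^4 + 10*d^3 + 35*d^2 + 50*d + 24) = (d + 1)^2*(d + 4)*(d^3 + 6*d^2 + 11*d + 6) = (d + 1)^2*(d + 3)*(d + 4)*(d^2 + 3*d + 2) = (d + 1)^3*(d + 3)*(d + 4)*(d + 2)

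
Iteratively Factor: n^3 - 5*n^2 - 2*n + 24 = (n - 3)*(n^2 - 2*n - 8) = (n - 4)*(n - 3)*(n + 2)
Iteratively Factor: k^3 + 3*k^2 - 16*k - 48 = (k + 4)*(k^2 - k - 12) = (k + 3)*(k + 4)*(k - 4)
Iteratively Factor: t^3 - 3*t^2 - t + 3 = (t + 1)*(t^2 - 4*t + 3) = (t - 1)*(t + 1)*(t - 3)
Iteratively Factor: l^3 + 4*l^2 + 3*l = (l + 3)*(l^2 + l) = l*(l + 3)*(l + 1)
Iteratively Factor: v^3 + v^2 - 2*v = (v + 2)*(v^2 - v) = (v - 1)*(v + 2)*(v)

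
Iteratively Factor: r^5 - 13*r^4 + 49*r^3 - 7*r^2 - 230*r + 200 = (r + 2)*(r^4 - 15*r^3 + 79*r^2 - 165*r + 100) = (r - 1)*(r + 2)*(r^3 - 14*r^2 + 65*r - 100) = (r - 4)*(r - 1)*(r + 2)*(r^2 - 10*r + 25) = (r - 5)*(r - 4)*(r - 1)*(r + 2)*(r - 5)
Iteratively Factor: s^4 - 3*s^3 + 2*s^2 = (s - 1)*(s^3 - 2*s^2) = s*(s - 1)*(s^2 - 2*s) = s^2*(s - 1)*(s - 2)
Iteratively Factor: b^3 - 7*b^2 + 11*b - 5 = (b - 1)*(b^2 - 6*b + 5) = (b - 5)*(b - 1)*(b - 1)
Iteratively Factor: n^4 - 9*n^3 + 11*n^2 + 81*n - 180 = (n - 4)*(n^3 - 5*n^2 - 9*n + 45) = (n - 4)*(n + 3)*(n^2 - 8*n + 15) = (n - 4)*(n - 3)*(n + 3)*(n - 5)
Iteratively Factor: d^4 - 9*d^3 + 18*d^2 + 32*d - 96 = (d - 4)*(d^3 - 5*d^2 - 2*d + 24) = (d - 4)*(d + 2)*(d^2 - 7*d + 12) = (d - 4)*(d - 3)*(d + 2)*(d - 4)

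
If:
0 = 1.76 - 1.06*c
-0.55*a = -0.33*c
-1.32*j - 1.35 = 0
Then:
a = 1.00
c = 1.66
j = -1.02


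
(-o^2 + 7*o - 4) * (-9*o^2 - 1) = 9*o^4 - 63*o^3 + 37*o^2 - 7*o + 4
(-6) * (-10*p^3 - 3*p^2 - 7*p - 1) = 60*p^3 + 18*p^2 + 42*p + 6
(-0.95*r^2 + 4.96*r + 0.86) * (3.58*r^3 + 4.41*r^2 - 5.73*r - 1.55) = -3.401*r^5 + 13.5673*r^4 + 30.3959*r^3 - 23.1557*r^2 - 12.6158*r - 1.333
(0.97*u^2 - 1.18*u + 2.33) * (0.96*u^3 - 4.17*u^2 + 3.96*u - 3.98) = 0.9312*u^5 - 5.1777*u^4 + 10.9986*u^3 - 18.2495*u^2 + 13.9232*u - 9.2734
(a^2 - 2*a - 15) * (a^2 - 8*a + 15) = a^4 - 10*a^3 + 16*a^2 + 90*a - 225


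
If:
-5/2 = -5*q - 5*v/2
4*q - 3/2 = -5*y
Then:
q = 3/8 - 5*y/4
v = 5*y/2 + 1/4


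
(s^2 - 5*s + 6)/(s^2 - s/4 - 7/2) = 4*(s - 3)/(4*s + 7)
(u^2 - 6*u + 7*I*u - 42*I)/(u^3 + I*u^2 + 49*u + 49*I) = (u - 6)/(u^2 - 6*I*u + 7)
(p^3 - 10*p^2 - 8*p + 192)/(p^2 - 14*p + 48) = p + 4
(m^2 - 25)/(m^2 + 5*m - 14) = (m^2 - 25)/(m^2 + 5*m - 14)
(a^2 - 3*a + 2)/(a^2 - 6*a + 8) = (a - 1)/(a - 4)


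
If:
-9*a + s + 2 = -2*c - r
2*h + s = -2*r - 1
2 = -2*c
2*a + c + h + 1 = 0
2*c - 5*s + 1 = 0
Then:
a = -3/35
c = -1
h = 6/35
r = -4/7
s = -1/5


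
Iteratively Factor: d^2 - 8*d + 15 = (d - 3)*(d - 5)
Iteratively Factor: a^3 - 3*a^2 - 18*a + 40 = (a + 4)*(a^2 - 7*a + 10) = (a - 2)*(a + 4)*(a - 5)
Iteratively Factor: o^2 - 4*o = (o)*(o - 4)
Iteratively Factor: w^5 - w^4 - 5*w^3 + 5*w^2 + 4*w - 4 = (w - 2)*(w^4 + w^3 - 3*w^2 - w + 2) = (w - 2)*(w + 2)*(w^3 - w^2 - w + 1) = (w - 2)*(w - 1)*(w + 2)*(w^2 - 1) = (w - 2)*(w - 1)^2*(w + 2)*(w + 1)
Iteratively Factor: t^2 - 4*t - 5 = (t + 1)*(t - 5)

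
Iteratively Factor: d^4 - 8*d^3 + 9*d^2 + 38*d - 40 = (d - 5)*(d^3 - 3*d^2 - 6*d + 8) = (d - 5)*(d + 2)*(d^2 - 5*d + 4) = (d - 5)*(d - 4)*(d + 2)*(d - 1)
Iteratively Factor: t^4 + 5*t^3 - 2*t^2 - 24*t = (t + 4)*(t^3 + t^2 - 6*t) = (t - 2)*(t + 4)*(t^2 + 3*t) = (t - 2)*(t + 3)*(t + 4)*(t)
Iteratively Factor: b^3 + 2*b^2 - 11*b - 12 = (b + 4)*(b^2 - 2*b - 3) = (b + 1)*(b + 4)*(b - 3)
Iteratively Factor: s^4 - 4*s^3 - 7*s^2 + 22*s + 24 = (s + 1)*(s^3 - 5*s^2 - 2*s + 24) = (s - 3)*(s + 1)*(s^2 - 2*s - 8) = (s - 3)*(s + 1)*(s + 2)*(s - 4)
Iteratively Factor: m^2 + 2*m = (m)*(m + 2)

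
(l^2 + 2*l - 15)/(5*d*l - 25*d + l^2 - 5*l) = (l^2 + 2*l - 15)/(5*d*l - 25*d + l^2 - 5*l)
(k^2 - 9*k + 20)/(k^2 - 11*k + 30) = (k - 4)/(k - 6)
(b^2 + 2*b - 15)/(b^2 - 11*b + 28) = (b^2 + 2*b - 15)/(b^2 - 11*b + 28)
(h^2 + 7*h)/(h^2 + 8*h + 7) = h/(h + 1)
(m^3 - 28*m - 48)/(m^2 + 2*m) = m - 2 - 24/m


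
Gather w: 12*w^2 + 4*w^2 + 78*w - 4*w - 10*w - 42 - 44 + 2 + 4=16*w^2 + 64*w - 80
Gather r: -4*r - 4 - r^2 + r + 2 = -r^2 - 3*r - 2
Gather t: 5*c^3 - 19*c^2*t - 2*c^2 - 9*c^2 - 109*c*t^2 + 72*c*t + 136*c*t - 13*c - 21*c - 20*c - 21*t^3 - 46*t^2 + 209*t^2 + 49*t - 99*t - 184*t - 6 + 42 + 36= 5*c^3 - 11*c^2 - 54*c - 21*t^3 + t^2*(163 - 109*c) + t*(-19*c^2 + 208*c - 234) + 72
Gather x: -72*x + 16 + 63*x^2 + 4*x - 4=63*x^2 - 68*x + 12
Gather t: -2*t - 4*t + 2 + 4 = 6 - 6*t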